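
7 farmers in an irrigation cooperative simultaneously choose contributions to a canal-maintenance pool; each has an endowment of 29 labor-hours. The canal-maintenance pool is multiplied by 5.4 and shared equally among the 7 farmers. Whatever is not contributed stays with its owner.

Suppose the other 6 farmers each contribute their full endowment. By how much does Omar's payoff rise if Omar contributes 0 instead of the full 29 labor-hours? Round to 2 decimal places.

6.63 labor-hours

Switching from a contribution of 29 to 0 lets Omar keep an extra 29 labor-hours, but lowers the canal-maintenance pool by 29, which costs Omar their own share of that drop: 5.4/7 × 29 = 22.37.
Net gain = 29 − 22.37 = 6.63. The private return per contributed unit (0.7714) is below 1, so free-riding is indeed the best response regardless of what the others do.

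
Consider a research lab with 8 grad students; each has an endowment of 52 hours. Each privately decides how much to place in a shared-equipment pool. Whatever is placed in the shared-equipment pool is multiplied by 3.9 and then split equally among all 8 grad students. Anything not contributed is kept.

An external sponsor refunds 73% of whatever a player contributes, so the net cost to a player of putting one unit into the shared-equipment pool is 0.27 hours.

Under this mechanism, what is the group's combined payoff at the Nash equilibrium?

1926.08 hours

The effective private return per unit is now (3.9/8) / 0.27 = 1.8056 > 1, so every player's dominant strategy flips to full contribution.
At the Nash equilibrium everyone contributes 52. Group total payoff = 8 × (52 × 0.73 + 3.9 × 52) = 1926.08.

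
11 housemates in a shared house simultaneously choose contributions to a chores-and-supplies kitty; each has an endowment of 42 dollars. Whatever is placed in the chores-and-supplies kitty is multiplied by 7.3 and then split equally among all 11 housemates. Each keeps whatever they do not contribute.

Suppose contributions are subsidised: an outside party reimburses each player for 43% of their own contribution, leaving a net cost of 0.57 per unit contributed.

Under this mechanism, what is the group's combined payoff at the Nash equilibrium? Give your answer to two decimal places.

3571.26 dollars

With the mechanism, a contributed unit returns (7.3/11) / 0.57 = 1.1643 per unit of net cost to the contributor — now above 1 — so contributing fully is weakly dominant for every player.
So the Nash equilibrium is full contribution by all 11; the group earns 11 × (42 × 0.43 + 7.3 × 42) = 3571.26.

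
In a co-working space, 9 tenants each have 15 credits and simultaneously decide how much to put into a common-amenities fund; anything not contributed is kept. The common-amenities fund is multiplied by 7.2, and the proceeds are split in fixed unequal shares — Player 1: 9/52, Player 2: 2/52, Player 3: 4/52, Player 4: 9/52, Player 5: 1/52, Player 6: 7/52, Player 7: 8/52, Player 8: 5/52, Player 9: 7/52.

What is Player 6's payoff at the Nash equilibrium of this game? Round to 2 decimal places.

58.62 credits

For player j, contributing a unit is worthwhile iff 7.2 × (j's share) ≥ 1, i.e. iff j's share is at least 0.1389.
The shares above 0.1389 belong to Player 1, Player 4 and Player 7, contributing 15 each; the remaining 6 contribute 0. Total contributed: 45.
Player 6 keeps 15 and receives 7.2 × 45 × 7/52 = 43.62 from the common-amenities fund, for a payoff of 58.62.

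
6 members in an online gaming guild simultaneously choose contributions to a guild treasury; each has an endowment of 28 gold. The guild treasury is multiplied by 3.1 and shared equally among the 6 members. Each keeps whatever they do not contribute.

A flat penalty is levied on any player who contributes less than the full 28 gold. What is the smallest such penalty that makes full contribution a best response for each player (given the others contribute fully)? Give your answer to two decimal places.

13.53 gold

Given the others contribute fully, the best deviation is to contribute 0 (any partial contribution still incurs the fine and gives up units whose private return 0.5167 is below 1).
Deviating from 28 to 0 saves 28 gold but forfeits the deviator's share of the drop in the guild treasury: 3.1/6 × 28 = 14.47.
So the deviation gain is 28 − 14.47 = 13.53, and the fine must be at least 13.53 gold to wipe it out.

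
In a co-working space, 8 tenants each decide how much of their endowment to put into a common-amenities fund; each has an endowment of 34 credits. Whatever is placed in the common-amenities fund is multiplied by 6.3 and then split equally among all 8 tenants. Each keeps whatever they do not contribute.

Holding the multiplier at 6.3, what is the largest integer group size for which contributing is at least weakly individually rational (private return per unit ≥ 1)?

Private return per unit is 6.3/(group size), which is ≥ 1 whenever the group size is ≤ 6.3.
The largest such integer is 6.

6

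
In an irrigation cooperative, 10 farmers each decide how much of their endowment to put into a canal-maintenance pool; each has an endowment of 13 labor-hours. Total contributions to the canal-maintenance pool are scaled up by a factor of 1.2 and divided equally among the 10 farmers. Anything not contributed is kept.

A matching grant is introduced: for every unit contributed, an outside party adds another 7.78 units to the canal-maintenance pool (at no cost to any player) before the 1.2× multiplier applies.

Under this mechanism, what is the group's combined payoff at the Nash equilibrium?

Under the mechanism each unit contributed yields 1.2 × 8.78 / 10 = 1.0536 back to its contributor per unit of net cost, which exceeds 1, making full contribution the dominant choice for everyone.
So the Nash equilibrium is full contribution by all 10; the group earns 1.2 × 8.78 × 130 = 1369.68.

1369.68 labor-hours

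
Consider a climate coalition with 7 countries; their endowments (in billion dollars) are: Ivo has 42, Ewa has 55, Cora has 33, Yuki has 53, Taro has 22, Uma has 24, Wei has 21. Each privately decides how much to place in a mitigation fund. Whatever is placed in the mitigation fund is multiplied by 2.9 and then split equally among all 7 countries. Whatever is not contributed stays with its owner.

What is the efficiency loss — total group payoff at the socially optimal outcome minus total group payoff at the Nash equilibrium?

475.00 billion dollars

The private return per contributed unit is 2.9/7 = 0.4143 < 1 for every player regardless of endowment, so the Nash equilibrium is zero contribution and the group total is Σ E_j = 42 + 55 + 33 + 53 + 22 + 24 + 21 = 250.
Each contributed unit returns 2.900 to the group, so the social optimum is full contribution by everyone: group total = 2.900 × 250 = 725.00.
Efficiency loss = (2.900 − 1) × 250 = 475.00.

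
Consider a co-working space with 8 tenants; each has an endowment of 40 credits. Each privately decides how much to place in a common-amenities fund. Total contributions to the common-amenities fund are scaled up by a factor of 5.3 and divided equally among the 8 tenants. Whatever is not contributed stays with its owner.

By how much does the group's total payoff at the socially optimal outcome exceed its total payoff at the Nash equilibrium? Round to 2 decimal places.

1376.00 credits

Each contributed unit returns 5.3/8 = 0.6625 to its contributor — below 1 — so contributing 0 is dominant for every player. At the Nash equilibrium everyone keeps their 40, and the group total is 8 × 40 = 320.
Each contributed unit returns 5.300 to the group as a whole (0.6625 to each of 8 players), which exceeds 1, so the social optimum is full contribution: group total = 5.300 × 320 = 1696.00.
Efficiency loss = 1696.00 − 320 = 1376.00.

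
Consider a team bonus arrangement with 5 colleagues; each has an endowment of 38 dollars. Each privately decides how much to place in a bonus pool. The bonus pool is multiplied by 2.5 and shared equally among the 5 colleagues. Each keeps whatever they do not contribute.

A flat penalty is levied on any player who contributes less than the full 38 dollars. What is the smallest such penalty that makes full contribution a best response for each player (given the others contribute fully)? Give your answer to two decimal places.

19.00 dollars

Given the others contribute fully, the best deviation is to contribute 0 (any partial contribution still incurs the fine and gives up units whose private return 0.5000 is below 1).
Deviating from 38 to 0 saves 38 dollars but forfeits the deviator's share of the drop in the bonus pool: 2.5/5 × 38 = 19.00.
So the deviation gain is 38 − 19.00 = 19.00, and the fine must be at least 19.00 dollars to wipe it out.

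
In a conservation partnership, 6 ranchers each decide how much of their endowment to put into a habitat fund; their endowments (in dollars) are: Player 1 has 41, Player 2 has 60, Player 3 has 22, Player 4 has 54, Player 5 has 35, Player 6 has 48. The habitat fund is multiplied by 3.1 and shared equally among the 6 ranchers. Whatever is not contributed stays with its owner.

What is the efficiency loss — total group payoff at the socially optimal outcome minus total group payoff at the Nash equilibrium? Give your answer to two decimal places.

The private return per contributed unit is 3.1/6 = 0.5167 < 1 for every player regardless of endowment, so the Nash equilibrium is zero contribution and the group total is Σ E_j = 41 + 60 + 22 + 54 + 35 + 48 = 260.
Each contributed unit returns 3.100 to the group, so the social optimum is full contribution by everyone: group total = 3.100 × 260 = 806.00.
Efficiency loss = (3.100 − 1) × 260 = 546.00.

546.00 dollars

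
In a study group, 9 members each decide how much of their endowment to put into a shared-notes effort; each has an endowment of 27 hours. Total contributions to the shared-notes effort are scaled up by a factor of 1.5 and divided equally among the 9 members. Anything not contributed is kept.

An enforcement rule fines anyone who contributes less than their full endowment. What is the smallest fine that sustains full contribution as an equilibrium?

22.50 hours

Given the others contribute fully, the best deviation is to contribute 0 (any partial contribution still incurs the fine and gives up units whose private return 0.1667 is below 1).
Deviating from 27 to 0 saves 27 hours but forfeits the deviator's share of the drop in the shared-notes effort: 1.5/9 × 27 = 4.50.
So the deviation gain is 27 − 4.50 = 22.50, and the fine must be at least 22.50 hours to wipe it out.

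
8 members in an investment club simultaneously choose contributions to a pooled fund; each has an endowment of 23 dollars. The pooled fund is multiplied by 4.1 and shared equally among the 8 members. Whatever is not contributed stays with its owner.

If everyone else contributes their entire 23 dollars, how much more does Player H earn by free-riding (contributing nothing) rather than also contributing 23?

11.21 dollars

Switching from a contribution of 23 to 0 lets Player H keep an extra 23 dollars, but lowers the pooled fund by 23, which costs Player H their own share of that drop: 4.1/8 × 23 = 11.79.
Net gain = 23 − 11.79 = 11.21. The private return per contributed unit (0.5125) is below 1, so free-riding is indeed the best response regardless of what the others do.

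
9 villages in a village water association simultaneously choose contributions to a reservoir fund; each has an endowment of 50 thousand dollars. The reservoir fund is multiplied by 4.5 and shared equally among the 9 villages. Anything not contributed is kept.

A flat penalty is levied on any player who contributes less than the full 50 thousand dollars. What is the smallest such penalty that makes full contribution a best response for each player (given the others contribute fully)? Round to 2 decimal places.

Given the others contribute fully, the best deviation is to contribute 0 (any partial contribution still incurs the fine and gives up units whose private return 0.5000 is below 1).
Deviating from 50 to 0 saves 50 thousand dollars but forfeits the deviator's share of the drop in the reservoir fund: 4.5/9 × 50 = 25.00.
So the deviation gain is 50 − 25.00 = 25.00, and the fine must be at least 25.00 thousand dollars to wipe it out.

25.00 thousand dollars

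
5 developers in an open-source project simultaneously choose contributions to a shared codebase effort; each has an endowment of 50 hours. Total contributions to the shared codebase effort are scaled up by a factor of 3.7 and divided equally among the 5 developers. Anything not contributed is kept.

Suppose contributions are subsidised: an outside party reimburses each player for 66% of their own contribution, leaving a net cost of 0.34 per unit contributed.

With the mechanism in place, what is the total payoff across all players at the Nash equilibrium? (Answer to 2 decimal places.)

1090.00 hours

Under the mechanism each unit contributed yields (3.7/5) / 0.34 = 2.1765 back to its contributor per unit of net cost, which exceeds 1, making full contribution the dominant choice for everyone.
At the Nash equilibrium everyone contributes 50. Group total payoff = 5 × (50 × 0.66 + 3.7 × 50) = 1090.00.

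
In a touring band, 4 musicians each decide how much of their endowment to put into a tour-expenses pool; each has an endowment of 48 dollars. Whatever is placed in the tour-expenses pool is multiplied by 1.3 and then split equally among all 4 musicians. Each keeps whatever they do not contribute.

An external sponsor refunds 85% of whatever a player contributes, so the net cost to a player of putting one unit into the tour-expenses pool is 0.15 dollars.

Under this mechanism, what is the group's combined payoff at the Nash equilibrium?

412.80 dollars

The effective private return per unit is now (1.3/4) / 0.15 = 2.1667 > 1, so every player's dominant strategy flips to full contribution.
At the Nash equilibrium everyone contributes 48. Group total payoff = 4 × (48 × 0.85 + 1.3 × 48) = 412.80.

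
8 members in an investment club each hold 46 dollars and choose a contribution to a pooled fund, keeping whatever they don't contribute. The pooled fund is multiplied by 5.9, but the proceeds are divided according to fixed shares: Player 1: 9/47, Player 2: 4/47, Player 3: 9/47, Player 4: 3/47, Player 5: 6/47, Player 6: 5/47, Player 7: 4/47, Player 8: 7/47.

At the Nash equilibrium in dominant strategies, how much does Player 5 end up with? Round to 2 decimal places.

Player j's private return per contributed unit is 5.9 × (j's share). Contributing is weakly dominant for j when that share is at least 1/5.9 = 0.1695, and contributing 0 is dominant otherwise.
Player 1 and Player 3 clear that bar, contributing 46 each; the remaining 6 contribute 0. Total contributed: 92.
Player 5 keeps 46 and receives 5.9 × 92 × 6/47 = 69.29 from the pooled fund, for a payoff of 115.29.

115.29 dollars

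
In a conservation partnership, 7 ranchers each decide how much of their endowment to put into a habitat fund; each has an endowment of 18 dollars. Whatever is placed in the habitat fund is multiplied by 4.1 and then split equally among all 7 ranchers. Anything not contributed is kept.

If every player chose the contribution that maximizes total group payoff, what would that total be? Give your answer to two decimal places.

Each contributed unit returns 4.100 to the group as a whole (0.5857 to each of 7 players), which exceeds 1, so the social optimum is full contribution: group total = 4.100 × 126 = 516.60.

516.60 dollars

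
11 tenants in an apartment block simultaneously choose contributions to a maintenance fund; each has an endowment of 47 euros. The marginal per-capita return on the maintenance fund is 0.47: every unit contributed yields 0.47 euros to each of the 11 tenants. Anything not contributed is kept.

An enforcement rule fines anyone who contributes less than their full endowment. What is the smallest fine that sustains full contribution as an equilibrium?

24.91 euros

Given the others contribute fully, the best deviation is to contribute 0 (any partial contribution still incurs the fine and gives up units whose private return 0.47 is below 1).
Deviating from 47 to 0 saves 47 euros but forfeits the deviator's share of the drop in the maintenance fund: 0.47 × 47 = 22.09.
So the deviation gain is 47 − 22.09 = 24.91, and the fine must be at least 24.91 euros to wipe it out.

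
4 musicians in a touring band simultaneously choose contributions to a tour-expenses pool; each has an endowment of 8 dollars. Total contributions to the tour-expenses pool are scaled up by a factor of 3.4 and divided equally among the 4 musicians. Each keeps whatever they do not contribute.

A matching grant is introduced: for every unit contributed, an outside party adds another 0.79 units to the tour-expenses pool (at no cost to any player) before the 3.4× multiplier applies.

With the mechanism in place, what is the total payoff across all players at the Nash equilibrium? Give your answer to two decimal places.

194.75 dollars

With the mechanism, a contributed unit returns 3.4 × 1.79 / 4 = 1.5215 per unit of net cost to the contributor — now above 1 — so contributing fully is weakly dominant for every player.
So the Nash equilibrium is full contribution by all 4; the group earns 3.4 × 1.79 × 32 = 194.75.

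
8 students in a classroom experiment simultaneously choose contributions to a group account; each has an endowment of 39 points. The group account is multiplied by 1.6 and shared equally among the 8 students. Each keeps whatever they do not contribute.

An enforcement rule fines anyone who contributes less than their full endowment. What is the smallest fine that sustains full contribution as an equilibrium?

31.20 points

Given the others contribute fully, the best deviation is to contribute 0 (any partial contribution still incurs the fine and gives up units whose private return 0.2000 is below 1).
Deviating from 39 to 0 saves 39 points but forfeits the deviator's share of the drop in the group account: 1.6/8 × 39 = 7.80.
So the deviation gain is 39 − 7.80 = 31.20, and the fine must be at least 31.20 points to wipe it out.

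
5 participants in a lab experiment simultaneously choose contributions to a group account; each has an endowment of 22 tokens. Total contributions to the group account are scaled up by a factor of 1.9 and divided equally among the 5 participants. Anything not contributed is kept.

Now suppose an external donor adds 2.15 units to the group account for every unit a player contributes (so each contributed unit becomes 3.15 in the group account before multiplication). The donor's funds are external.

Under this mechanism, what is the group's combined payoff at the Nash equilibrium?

658.35 tokens

Under the mechanism each unit contributed yields 1.9 × 3.15 / 5 = 1.1970 back to its contributor per unit of net cost, which exceeds 1, making full contribution the dominant choice for everyone.
At the Nash equilibrium everyone contributes 22. Group total payoff = 1.9 × 3.15 × 110 = 658.35.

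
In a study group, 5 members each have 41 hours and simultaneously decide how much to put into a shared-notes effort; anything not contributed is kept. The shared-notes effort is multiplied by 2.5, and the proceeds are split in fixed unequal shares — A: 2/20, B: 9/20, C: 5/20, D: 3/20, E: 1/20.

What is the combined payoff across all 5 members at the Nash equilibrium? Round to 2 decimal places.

266.50 hours

Player j's private return per contributed unit is 2.5 × (j's share). Contributing is weakly dominant for j when that share is at least 1/2.5 = 0.4000, and contributing 0 is dominant otherwise.
B alone (share 9/20) is above the threshold, contributing 41; the remaining 4 contribute 0. Total contributed: 41.
The shared-notes effort pays out 2.5 × 41 = 102.50 in total (split across the unequal shares, but the aggregate is all that matters for the group sum).
The 4 free-riders keep 41 each, adding 164. Group total = 164 + 102.50 = 266.50.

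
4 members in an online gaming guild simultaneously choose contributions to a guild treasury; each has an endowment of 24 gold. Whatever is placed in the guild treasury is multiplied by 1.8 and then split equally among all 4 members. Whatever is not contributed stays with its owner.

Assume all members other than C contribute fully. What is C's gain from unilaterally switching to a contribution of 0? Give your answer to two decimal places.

Switching from a contribution of 24 to 0 lets C keep an extra 24 gold, but lowers the guild treasury by 24, which costs C their own share of that drop: 1.8/4 × 24 = 10.80.
Net gain = 24 − 10.80 = 13.20. The private return per contributed unit (0.4500) is below 1, so free-riding is indeed the best response regardless of what the others do.

13.20 gold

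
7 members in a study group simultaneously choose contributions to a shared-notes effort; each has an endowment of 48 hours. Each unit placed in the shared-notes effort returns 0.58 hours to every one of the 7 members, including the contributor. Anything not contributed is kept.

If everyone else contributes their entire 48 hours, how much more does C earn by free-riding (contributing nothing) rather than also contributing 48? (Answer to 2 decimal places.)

20.16 hours

Switching from a contribution of 48 to 0 lets C keep an extra 48 hours, but lowers the shared-notes effort by 48, which costs C their own share of that drop: 0.58 × 48 = 27.84.
Net gain = 48 − 27.84 = 20.16. The private return per contributed unit (0.58) is below 1, so free-riding is indeed the best response regardless of what the others do.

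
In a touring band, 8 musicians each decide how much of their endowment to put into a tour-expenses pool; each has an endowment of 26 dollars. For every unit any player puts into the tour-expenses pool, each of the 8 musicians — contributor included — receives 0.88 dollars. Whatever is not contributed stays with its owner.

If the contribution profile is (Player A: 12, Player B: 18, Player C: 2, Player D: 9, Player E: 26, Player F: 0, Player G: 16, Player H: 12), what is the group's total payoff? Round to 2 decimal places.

Total contributed: 12 + 18 + 2 + 9 + 26 + 0 + 16 + 12 = 95; total kept: 8 × 26 − 95 = 113.
The tour-expenses pool pays out 0.88 × 8 × 95 = 668.80 in aggregate.
Group total = 113 + 668.80 = 781.80.

781.80 dollars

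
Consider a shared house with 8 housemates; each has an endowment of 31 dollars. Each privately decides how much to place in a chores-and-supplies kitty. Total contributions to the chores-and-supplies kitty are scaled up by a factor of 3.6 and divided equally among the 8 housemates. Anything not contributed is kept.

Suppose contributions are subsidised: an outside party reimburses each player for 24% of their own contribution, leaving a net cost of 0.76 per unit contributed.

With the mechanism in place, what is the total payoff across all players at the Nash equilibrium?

248.00 dollars

With the mechanism, a contributed unit returns (3.6/8) / 0.76 = 0.5921 per unit of net cost — still below 1 — so contributing 0 remains dominant for every player.
Everyone keeps their endowment and the group total is 8 × 31 = 248.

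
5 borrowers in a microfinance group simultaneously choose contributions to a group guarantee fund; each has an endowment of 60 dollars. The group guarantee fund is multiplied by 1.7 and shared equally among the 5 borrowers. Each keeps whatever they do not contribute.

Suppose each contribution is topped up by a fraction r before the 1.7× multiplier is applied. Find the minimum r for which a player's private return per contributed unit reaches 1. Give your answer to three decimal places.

1.941

With matching at rate r, one contributed unit becomes (1 + r) in the group guarantee fund and returns 1.7 × (1 + r) / 5 to the contributor.
Setting this equal to 1: 1 + r = 5/1.7 = 2.9412.
So the minimum matching rate is r = 2.9412 − 1 = 1.941.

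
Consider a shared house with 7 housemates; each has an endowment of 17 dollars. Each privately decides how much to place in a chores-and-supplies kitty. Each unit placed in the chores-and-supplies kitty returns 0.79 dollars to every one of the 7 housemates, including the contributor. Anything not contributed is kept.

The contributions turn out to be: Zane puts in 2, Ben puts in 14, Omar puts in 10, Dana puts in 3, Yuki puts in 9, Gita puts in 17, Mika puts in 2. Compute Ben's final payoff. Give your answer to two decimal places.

48.03 dollars

Total contributed: 2 + 14 + 10 + 3 + 9 + 17 + 2 = 57.
Each receives 0.79 × 57 = 45.03 from the chores-and-supplies kitty.
Ben keeps 17 − 14 = 3, so Ben's payoff is 3 + 45.03 = 48.03.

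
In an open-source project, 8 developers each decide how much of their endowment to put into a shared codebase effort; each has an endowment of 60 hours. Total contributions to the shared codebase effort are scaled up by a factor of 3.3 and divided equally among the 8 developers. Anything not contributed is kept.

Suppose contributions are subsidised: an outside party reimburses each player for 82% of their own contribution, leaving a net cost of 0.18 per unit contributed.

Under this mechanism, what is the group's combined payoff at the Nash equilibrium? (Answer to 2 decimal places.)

1977.60 hours

With the mechanism, a contributed unit returns (3.3/8) / 0.18 = 2.2917 per unit of net cost to the contributor — now above 1 — so contributing fully is weakly dominant for every player.
So the Nash equilibrium is full contribution by all 8; the group earns 8 × (60 × 0.82 + 3.3 × 60) = 1977.60.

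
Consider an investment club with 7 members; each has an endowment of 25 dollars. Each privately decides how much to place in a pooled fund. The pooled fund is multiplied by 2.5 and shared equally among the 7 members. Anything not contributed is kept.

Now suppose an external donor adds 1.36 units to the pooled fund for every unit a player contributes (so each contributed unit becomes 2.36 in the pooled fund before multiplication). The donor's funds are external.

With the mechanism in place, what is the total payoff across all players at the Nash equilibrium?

The effective private return is 2.5 × 2.36 / 7 = 0.8429, which is still under 1, so the mechanism doesn't change anyone's dominant strategy: zero contribution.
At the Nash equilibrium no one contributes; group total payoff = 7 × 25 = 175.

175.00 dollars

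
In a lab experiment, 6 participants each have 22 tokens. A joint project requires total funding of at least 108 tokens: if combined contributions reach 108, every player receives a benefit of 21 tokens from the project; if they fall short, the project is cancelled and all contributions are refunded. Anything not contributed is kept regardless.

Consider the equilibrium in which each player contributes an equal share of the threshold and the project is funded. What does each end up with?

Equal share of the threshold: 108/6 = 18.
At this profile no one gains by cutting their contribution: any cut drops the total below 108, the project is cancelled, contributions are refunded, and the deviator ends with 22, which is less than 22 − 18 + 21 = 25. Contributing more than 18 just wastes the excess. So contributing exactly 18 is a best response.
Each player's payoff: 22 − 18 + 21 = 25.

25 tokens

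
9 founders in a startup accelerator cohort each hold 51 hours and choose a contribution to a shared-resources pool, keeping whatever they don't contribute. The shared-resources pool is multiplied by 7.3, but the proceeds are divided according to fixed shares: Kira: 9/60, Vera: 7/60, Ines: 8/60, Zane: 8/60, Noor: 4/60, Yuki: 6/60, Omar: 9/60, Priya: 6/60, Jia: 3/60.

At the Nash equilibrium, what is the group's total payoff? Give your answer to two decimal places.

1101.60 hours

Each unit j contributes comes back to j as 7.3 × (j's share), so j prefers to contribute only if that share exceeds 1/7.3 = 0.1370; otherwise keeping the unit dominates.
Kira and Omar are above the threshold, contributing 51 each; the remaining 7 contribute 0. Total contributed: 102.
The shared-resources pool pays out 7.3 × 102 = 744.60 in total (split across the unequal shares, but the aggregate is all that matters for the group sum).
The 7 free-riders keep 51 each, adding 357. Group total = 357 + 744.60 = 1101.60.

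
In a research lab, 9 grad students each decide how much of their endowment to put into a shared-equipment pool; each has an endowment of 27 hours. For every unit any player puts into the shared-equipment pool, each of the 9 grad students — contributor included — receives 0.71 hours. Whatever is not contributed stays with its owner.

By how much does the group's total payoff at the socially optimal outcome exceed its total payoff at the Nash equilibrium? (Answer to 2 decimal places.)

The private return per contributed unit is 0.71 < 1, so contributing 0 is dominant for every player. At the Nash equilibrium everyone keeps their 27, and the group total is 9 × 27 = 243.
Each contributed unit returns 6.390 to the group as a whole (0.71 to each of 9 players), which exceeds 1, so the social optimum is full contribution: group total = 6.390 × 243 = 1552.77.
Efficiency loss = 1552.77 − 243 = 1309.77.

1309.77 hours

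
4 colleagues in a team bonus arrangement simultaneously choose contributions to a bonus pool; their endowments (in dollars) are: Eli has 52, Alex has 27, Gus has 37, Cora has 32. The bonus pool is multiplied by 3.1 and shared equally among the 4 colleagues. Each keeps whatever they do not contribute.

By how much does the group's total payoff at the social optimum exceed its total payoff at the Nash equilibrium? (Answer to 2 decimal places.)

310.80 dollars

The private return per contributed unit is 3.1/4 = 0.7750 < 1 for every player regardless of endowment, so the Nash equilibrium is zero contribution and the group total is Σ E_j = 52 + 27 + 37 + 32 = 148.
Each contributed unit returns 3.100 to the group, so the social optimum is full contribution by everyone: group total = 3.100 × 148 = 458.80.
Efficiency loss = (3.100 − 1) × 148 = 310.80.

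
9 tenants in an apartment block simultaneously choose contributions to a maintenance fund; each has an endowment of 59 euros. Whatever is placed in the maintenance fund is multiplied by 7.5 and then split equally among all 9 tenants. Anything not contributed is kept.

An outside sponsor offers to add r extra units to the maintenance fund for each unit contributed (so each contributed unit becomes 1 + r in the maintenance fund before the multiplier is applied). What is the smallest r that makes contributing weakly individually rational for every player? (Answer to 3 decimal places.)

With matching at rate r, one contributed unit becomes (1 + r) in the maintenance fund and returns 7.5 × (1 + r) / 9 to the contributor.
Setting this equal to 1: 1 + r = 9/7.5 = 1.2000.
So the minimum matching rate is r = 1.2000 − 1 = 0.200.

0.200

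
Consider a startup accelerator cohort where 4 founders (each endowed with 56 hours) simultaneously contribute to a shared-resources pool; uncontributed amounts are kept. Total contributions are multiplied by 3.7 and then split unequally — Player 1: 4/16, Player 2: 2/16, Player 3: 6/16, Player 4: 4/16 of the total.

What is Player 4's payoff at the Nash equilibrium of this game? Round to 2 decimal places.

107.80 hours

For player j, contributing a unit is worthwhile iff 3.7 × (j's share) ≥ 1, i.e. iff j's share is at least 0.2703.
The only share above 0.2703 is Player 3's 6/16, contributing 56; the remaining 3 contribute 0. Total contributed: 56.
Player 4 keeps 56 and receives 3.7 × 56 × 4/16 = 51.80 from the shared-resources pool, for a payoff of 107.80.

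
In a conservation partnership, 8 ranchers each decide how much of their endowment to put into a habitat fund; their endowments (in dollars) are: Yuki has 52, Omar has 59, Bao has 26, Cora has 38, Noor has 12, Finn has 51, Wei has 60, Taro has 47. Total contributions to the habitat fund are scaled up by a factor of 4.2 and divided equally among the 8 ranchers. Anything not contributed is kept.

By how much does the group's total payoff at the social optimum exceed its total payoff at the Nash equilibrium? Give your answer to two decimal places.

1104.00 dollars

The private return per contributed unit is 4.2/8 = 0.5250 < 1 for every player regardless of endowment, so the Nash equilibrium is zero contribution and the group total is Σ E_j = 52 + 59 + 26 + 38 + 12 + 51 + 60 + 47 = 345.
Each contributed unit returns 4.200 to the group, so the social optimum is full contribution by everyone: group total = 4.200 × 345 = 1449.00.
Efficiency loss = (4.200 − 1) × 345 = 1104.00.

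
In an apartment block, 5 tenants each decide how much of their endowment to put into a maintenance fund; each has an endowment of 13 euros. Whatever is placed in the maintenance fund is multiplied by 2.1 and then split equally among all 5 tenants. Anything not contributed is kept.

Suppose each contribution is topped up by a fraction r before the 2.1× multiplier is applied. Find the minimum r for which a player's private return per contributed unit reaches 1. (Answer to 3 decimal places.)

1.381

With matching at rate r, one contributed unit becomes (1 + r) in the maintenance fund and returns 2.1 × (1 + r) / 5 to the contributor.
Setting this equal to 1: 1 + r = 5/2.1 = 2.3810.
So the minimum matching rate is r = 2.3810 − 1 = 1.381.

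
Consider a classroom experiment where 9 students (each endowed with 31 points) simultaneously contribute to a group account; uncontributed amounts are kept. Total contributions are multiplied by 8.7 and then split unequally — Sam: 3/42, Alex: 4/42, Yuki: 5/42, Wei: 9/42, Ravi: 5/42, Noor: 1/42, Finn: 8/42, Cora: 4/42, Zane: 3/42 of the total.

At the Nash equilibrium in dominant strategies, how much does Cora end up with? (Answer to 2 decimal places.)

133.74 points

A player with share s gets back 8.7·s per unit contributed, so full contribution is dominant for anyone with s > 1/8.7 = 0.1149 and zero contribution is dominant for anyone below.
Yuki, Wei, Ravi and Finn are above the threshold, contributing 31 each; the remaining 5 contribute 0. Total contributed: 124.
Cora keeps 31 and receives 8.7 × 124 × 4/42 = 102.74 from the group account, for a payoff of 133.74.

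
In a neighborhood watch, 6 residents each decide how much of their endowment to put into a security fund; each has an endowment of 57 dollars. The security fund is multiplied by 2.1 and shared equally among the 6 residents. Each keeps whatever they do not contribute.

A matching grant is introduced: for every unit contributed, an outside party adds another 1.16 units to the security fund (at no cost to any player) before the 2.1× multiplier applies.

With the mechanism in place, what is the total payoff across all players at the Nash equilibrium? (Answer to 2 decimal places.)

342.00 dollars

The effective private return is 2.1 × 2.16 / 6 = 0.7560, which is still under 1, so the mechanism doesn't change anyone's dominant strategy: zero contribution.
At the Nash equilibrium no one contributes; group total payoff = 6 × 57 = 342.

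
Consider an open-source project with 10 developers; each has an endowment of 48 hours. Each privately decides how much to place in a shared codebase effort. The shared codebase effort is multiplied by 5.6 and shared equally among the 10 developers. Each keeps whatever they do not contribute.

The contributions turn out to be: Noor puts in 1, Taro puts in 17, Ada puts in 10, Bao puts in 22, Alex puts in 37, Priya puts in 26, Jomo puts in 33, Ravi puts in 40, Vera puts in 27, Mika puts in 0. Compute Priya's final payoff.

Total contributed: 1 + 17 + 10 + 22 + 37 + 26 + 33 + 40 + 27 + 0 = 213.
Each receives 5.6 × 213 / 10 = 119.28 from the shared codebase effort.
Priya keeps 48 − 26 = 22, so Priya's payoff is 22 + 119.28 = 141.28.

141.28 hours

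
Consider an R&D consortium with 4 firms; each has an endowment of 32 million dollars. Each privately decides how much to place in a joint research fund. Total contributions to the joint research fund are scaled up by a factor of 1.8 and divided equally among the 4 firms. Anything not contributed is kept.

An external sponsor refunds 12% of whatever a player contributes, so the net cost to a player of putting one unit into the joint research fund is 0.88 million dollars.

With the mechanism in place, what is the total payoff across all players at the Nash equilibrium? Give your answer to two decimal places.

Even with the mechanism, each unit contributed returns only (1.8/4) / 0.88 = 0.5114 per unit of net cost, so contributing nothing is still dominant.
Everyone keeps their endowment and the group total is 4 × 32 = 128.

128.00 million dollars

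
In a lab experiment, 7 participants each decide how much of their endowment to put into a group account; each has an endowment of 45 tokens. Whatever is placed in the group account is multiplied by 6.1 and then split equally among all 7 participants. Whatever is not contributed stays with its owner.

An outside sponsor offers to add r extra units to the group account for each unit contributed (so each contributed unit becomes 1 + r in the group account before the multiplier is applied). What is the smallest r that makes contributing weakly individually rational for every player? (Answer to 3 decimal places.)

With matching at rate r, one contributed unit becomes (1 + r) in the group account and returns 6.1 × (1 + r) / 7 to the contributor.
Setting this equal to 1: 1 + r = 7/6.1 = 1.1475.
So the minimum matching rate is r = 1.1475 − 1 = 0.148.

0.148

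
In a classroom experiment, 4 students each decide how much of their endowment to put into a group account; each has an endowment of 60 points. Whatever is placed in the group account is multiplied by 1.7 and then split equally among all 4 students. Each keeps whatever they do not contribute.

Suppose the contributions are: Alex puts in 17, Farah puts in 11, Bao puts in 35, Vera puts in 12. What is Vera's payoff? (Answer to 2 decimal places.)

79.88 points

Total contributed: 17 + 11 + 35 + 12 = 75.
Each receives 1.7 × 75 / 4 = 31.88 from the group account.
Vera keeps 60 − 12 = 48, so Vera's payoff is 48 + 31.88 = 79.88.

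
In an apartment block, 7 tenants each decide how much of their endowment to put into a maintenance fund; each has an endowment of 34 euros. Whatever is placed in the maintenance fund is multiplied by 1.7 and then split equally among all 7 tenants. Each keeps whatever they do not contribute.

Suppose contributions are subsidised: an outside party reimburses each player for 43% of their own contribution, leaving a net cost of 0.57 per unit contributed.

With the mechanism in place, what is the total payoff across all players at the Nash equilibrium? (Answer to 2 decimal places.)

238.00 euros

With the mechanism, a contributed unit returns (1.7/7) / 0.57 = 0.4261 per unit of net cost — still below 1 — so contributing 0 remains dominant for every player.
At the Nash equilibrium no one contributes; group total payoff = 7 × 34 = 238.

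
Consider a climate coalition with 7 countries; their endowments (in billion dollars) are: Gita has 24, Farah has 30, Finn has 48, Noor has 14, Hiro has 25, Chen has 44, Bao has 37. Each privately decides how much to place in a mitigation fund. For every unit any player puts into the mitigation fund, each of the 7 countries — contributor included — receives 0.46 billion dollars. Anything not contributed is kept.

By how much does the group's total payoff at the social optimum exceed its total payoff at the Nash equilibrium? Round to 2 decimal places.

The private return per contributed unit is 0.46 < 1 for everyone, so the Nash equilibrium is zero contribution and the group total is Σ E_j = 24 + 30 + 48 + 14 + 25 + 44 + 37 = 222.
Each contributed unit returns 3.220 to the group, so the social optimum is full contribution by everyone: group total = 3.220 × 222 = 714.84.
Efficiency loss = (3.220 − 1) × 222 = 492.84.

492.84 billion dollars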